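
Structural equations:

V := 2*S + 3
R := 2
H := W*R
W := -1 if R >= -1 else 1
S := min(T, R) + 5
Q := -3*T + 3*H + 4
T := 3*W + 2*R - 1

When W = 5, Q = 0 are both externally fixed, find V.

Under do(W = 5, Q = 0), each intervened variable's structural equation is replaced by its fixed value.
T = 3*W + 2*R - 1  [with W=5, R=2]  = 18
S = min(T, R) + 5  [with T=18, R=2]  = 7
V = 2*S + 3  [with S=7]  = 17

17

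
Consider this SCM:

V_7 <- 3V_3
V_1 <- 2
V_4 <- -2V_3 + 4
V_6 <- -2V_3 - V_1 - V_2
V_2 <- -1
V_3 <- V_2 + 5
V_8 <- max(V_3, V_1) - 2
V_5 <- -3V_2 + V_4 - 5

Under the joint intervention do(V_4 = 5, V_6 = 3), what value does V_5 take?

Setting V_4 = 5, V_6 = 3 by intervention discards those variables' equations.
V_5 = -3V_2 + V_4 - 5  [with V_2=-1, V_4=5]  = 3

3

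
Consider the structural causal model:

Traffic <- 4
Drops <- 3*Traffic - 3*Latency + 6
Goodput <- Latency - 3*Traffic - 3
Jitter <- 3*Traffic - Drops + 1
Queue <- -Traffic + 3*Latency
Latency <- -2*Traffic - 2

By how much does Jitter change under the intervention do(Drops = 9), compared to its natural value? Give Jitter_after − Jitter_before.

Intervening sets Drops = 9 and removes its equation (Drops <- 3*Traffic - 3*Latency + 6).
Jitter = 3*Traffic - Drops + 1  [with Traffic=4, Drops=9]  = 4
Without intervention: Latency = -2*Traffic - 2  [with Traffic=4]  = -10; Drops = 3*Traffic - 3*Latency + 6  [with Traffic=4, Latency=-10]  = 48; Jitter = 3*Traffic - Drops + 1  [with Traffic=4, Drops=48]  = -35.
Change = 4 − (-35) = 39.

39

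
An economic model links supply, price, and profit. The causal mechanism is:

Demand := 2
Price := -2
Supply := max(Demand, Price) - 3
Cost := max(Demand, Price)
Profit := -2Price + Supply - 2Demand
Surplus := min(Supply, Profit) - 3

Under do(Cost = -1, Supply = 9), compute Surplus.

6

The joint intervention fixes Cost = -1, Supply = 9, removing each variable's own equation.
Profit = -2Price + Supply - 2Demand  [with Price=-2, Supply=9, Demand=2]  = 9
Surplus = min(Supply, Profit) - 3  [with Supply=9, Profit=9]  = 6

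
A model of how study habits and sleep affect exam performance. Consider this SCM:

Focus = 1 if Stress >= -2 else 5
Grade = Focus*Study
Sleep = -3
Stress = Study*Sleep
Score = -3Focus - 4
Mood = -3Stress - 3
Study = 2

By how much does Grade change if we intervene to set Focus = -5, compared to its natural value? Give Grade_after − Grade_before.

The intervention breaks the incoming arrows to Focus: Focus = 1 if Stress >= -2 else 5 no longer applies, and Focus = -5.
Grade = Focus*Study  [with Focus=-5, Study=2]  = -10
Without intervention: Stress = Study*Sleep  [with Study=2, Sleep=-3]  = -6; Focus = 1 if Stress >= -2 else 5  [with Stress=-6]  = 5; Grade = Focus*Study  [with Focus=5, Study=2]  = 10.
Change = -10 − 10 = -20.

-20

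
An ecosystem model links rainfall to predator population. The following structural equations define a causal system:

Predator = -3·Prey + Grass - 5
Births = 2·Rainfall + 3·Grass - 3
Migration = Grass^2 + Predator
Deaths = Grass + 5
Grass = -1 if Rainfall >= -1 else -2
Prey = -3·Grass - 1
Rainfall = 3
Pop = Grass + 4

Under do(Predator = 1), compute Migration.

The intervention breaks the incoming arrows to Predator: Predator = -3·Prey + Grass - 5 no longer applies, and Predator = 1.
Grass = -1 if Rainfall >= -1 else -2  [with Rainfall=3]  = -1
Migration = Grass^2 + Predator  [with Grass=-1, Predator=1]  = 2

2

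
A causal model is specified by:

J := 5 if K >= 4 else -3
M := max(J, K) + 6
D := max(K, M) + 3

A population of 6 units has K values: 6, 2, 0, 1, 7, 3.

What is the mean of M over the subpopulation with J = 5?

Conditioning on J=5 selects the 2 unit(s) with K ∈ {6, 7}. Their M values: 12, 13. Mean = 12.5.

12.5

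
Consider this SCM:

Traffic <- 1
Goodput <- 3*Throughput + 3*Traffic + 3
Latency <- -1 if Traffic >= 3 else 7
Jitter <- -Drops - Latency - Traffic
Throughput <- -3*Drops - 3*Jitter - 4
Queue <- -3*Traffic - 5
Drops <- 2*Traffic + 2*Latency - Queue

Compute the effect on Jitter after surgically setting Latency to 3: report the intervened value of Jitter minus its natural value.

12

do(Latency=3) replaces the equation Latency <- -1 if Traffic >= 3 else 7 with the constant Latency = 3.
Queue = -3*Traffic - 5  [with Traffic=1]  = -8
Drops = 2*Traffic + 2*Latency - Queue  [with Traffic=1, Latency=3, Queue=-8]  = 16
Jitter = -Drops - Latency - Traffic  [with Drops=16, Latency=3, Traffic=1]  = -20
Without intervention: Latency = -1 if Traffic >= 3 else 7  [with Traffic=1]  = 7; Queue = -3*Traffic - 5  [with Traffic=1]  = -8; Drops = 2*Traffic + 2*Latency - Queue  [with Traffic=1, Latency=7, Queue=-8]  = 24; Jitter = -Drops - Latency - Traffic  [with Drops=24, Latency=7, Traffic=1]  = -32.
Change = -20 − (-32) = 12.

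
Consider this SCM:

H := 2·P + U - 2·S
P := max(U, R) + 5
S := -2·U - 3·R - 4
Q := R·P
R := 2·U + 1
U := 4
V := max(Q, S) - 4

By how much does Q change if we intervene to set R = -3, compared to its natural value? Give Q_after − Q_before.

-153

do(R=-3) replaces the equation R := 2·U + 1 with the constant R = -3.
P = max(U, R) + 5  [with U=4, R=-3]  = 9
Q = R·P  [with R=-3, P=9]  = -27
Without intervention: R = 2·U + 1  [with U=4]  = 9; P = max(U, R) + 5  [with U=4, R=9]  = 14; Q = R·P  [with R=9, P=14]  = 126.
Change = -27 − 126 = -153.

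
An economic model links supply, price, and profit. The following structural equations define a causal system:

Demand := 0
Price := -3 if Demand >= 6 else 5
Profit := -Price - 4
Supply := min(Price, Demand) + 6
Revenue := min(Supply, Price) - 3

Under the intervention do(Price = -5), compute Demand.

Under do(Price=-5), the mechanism Price := -3 if Demand >= 6 else 5 is discarded; Price is fixed at -5.
Demand is not downstream of the intervention, so its value is determined by the original equations.

0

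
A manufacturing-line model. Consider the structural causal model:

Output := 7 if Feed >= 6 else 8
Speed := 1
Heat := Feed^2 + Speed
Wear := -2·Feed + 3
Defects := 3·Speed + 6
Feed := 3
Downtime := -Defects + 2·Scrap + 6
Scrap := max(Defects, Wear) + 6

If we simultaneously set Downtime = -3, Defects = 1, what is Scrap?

Under do(Downtime = -3, Defects = 1), each intervened variable's structural equation is replaced by its fixed value.
Wear = -2·Feed + 3  [with Feed=3]  = -3
Scrap = max(Defects, Wear) + 6  [with Defects=1, Wear=-3]  = 7

7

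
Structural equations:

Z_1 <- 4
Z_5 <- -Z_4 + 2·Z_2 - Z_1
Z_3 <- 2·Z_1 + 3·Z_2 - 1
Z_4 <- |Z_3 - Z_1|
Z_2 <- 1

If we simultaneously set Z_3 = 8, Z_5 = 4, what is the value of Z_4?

4

The joint intervention fixes Z_3 = 8, Z_5 = 4, removing each variable's own equation.
Z_4 = |Z_3 - Z_1|  [with Z_3=8, Z_1=4]  = 4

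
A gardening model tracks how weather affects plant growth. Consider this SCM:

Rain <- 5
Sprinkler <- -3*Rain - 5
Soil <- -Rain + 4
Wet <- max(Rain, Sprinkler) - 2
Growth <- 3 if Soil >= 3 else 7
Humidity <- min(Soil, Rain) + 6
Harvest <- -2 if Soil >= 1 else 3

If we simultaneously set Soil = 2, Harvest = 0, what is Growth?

Setting Soil = 2, Harvest = 0 by intervention discards those variables' equations.
Growth = 3 if Soil >= 3 else 7  [with Soil=2]  = 7

7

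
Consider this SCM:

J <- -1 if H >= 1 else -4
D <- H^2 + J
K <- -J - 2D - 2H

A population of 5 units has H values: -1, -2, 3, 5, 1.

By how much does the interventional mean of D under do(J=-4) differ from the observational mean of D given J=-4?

5.5

The intervention sets J=-4 in all 5 units regardless of H. Recomputing D per unit gives -3, 0, 5, 21, -3; average 4.
Observing J=-4 restricts to units where J's equation naturally yields -4: H ∈ {-1, -2}. In that subpopulation D = -3, 0, mean -1.5.
Difference = 4 − (-1.5) = 5.5.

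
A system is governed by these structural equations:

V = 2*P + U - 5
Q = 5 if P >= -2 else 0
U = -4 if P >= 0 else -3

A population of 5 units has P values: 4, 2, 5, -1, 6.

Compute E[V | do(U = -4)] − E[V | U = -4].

The intervention sets U=-4 in all 5 units regardless of P. Recomputing V per unit gives -1, -5, 1, -11, 3; average -2.6.
E[V|U=-4] averages over only the 4 units with U=-4 (P = 4, 2, 5, 6): V = -1, -5, 1, 3, mean -0.5.
Difference = -2.6 − (-0.5) = -2.1.

-2.1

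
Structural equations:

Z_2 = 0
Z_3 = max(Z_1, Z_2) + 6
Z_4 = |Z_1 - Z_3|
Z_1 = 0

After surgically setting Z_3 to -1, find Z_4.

The intervention breaks the incoming arrows to Z_3: Z_3 = max(Z_1, Z_2) + 6 no longer applies, and Z_3 = -1.
Z_4 = |Z_1 - Z_3|  [with Z_1=0, Z_3=-1]  = 1

1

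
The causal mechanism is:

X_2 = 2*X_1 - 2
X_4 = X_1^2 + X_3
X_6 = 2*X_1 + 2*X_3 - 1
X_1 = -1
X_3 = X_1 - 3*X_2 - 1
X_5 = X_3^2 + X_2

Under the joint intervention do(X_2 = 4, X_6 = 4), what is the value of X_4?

-13

The joint intervention fixes X_2 = 4, X_6 = 4, removing each variable's own equation.
X_3 = X_1 - 3*X_2 - 1  [with X_1=-1, X_2=4]  = -14
X_4 = X_1^2 + X_3  [with X_1=-1, X_3=-14]  = -13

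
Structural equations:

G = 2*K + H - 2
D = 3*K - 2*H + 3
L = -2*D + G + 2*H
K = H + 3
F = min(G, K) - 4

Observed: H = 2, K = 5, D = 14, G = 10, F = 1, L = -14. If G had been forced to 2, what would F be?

-2

Intervening sets G = 2 and removes its equation (G = 2*K + H - 2).
K = H + 3  [with H=2]  = 5
F = min(G, K) - 4  [with G=2, K=5]  = -2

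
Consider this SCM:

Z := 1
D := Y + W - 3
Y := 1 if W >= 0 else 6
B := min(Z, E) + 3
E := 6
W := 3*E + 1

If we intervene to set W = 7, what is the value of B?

Under do(W=7), the mechanism W := 3*E + 1 is discarded; W is fixed at 7.
Since B is not a descendant of the intervened variable, it is unaffected.
B = min(Z, E) + 3  [with Z=1, E=6]  = 4

4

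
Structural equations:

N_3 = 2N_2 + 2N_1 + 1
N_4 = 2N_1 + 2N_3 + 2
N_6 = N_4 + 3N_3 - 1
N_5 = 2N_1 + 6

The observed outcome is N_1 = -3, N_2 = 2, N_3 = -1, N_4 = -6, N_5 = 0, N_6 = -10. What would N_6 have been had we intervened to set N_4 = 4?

0

Under do(N_4=4), the mechanism N_4 = 2N_1 + 2N_3 + 2 is discarded; N_4 is fixed at 4.
N_3 = 2N_2 + 2N_1 + 1  [with N_2=2, N_1=-3]  = -1
N_6 = N_4 + 3N_3 - 1  [with N_4=4, N_3=-1]  = 0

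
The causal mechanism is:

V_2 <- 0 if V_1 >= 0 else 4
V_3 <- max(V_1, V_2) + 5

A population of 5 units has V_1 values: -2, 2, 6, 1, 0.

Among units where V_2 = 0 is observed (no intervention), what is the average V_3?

Observing V_2=0 restricts to units where V_2's equation naturally yields 0: V_1 ∈ {2, 6, 1, 0}. In that subpopulation V_3 = 7, 11, 6, 5, mean 7.25.

7.25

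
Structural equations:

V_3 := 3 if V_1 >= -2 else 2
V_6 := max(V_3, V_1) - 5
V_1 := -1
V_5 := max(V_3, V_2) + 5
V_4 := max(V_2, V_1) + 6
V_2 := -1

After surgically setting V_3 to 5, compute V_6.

0

The intervention breaks the incoming arrows to V_3: V_3 := 3 if V_1 >= -2 else 2 no longer applies, and V_3 = 5.
V_6 = max(V_3, V_1) - 5  [with V_3=5, V_1=-1]  = 0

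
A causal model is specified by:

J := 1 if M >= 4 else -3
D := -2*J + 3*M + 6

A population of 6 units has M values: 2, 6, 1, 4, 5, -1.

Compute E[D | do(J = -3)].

do(J=-3) breaks J's dependence on M. With J=-3 fixed, D across the units is 18, 30, 15, 24, 27, 9, mean 20.5.

20.5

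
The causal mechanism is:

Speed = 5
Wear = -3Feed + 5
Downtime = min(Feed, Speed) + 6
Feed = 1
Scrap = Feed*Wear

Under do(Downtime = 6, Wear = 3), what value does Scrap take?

3

Under do(Downtime = 6, Wear = 3), each intervened variable's structural equation is replaced by its fixed value.
Scrap = Feed*Wear  [with Feed=1, Wear=3]  = 3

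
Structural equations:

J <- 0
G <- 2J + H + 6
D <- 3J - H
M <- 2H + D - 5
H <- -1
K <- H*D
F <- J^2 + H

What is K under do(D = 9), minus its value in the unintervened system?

Intervening sets D = 9 and removes its equation (D <- 3J - H).
K = H*D  [with H=-1, D=9]  = -9
Without intervention: D = 3J - H  [with J=0, H=-1]  = 1; K = H*D  [with H=-1, D=1]  = -1.
Change = -9 − (-1) = -8.

-8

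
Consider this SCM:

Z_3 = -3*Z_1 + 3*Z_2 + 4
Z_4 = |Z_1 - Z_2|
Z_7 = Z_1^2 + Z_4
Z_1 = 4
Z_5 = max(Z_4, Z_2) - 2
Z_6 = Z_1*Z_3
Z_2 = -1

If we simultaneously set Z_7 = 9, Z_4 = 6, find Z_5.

Under do(Z_7 = 9, Z_4 = 6), each intervened variable's structural equation is replaced by its fixed value.
Z_5 = max(Z_4, Z_2) - 2  [with Z_4=6, Z_2=-1]  = 4

4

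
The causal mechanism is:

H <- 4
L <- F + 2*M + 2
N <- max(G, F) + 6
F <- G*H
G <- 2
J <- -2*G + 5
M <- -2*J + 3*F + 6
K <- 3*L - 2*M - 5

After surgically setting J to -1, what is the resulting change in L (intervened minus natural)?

8

Under do(J=-1), the mechanism J <- -2*G + 5 is discarded; J is fixed at -1.
F = G*H  [with G=2, H=4]  = 8
M = -2*J + 3*F + 6  [with J=-1, F=8]  = 32
L = F + 2*M + 2  [with F=8, M=32]  = 74
Without intervention: F = G*H  [with G=2, H=4]  = 8; J = -2*G + 5  [with G=2]  = 1; M = -2*J + 3*F + 6  [with J=1, F=8]  = 28; L = F + 2*M + 2  [with F=8, M=28]  = 66.
Change = 74 − 66 = 8.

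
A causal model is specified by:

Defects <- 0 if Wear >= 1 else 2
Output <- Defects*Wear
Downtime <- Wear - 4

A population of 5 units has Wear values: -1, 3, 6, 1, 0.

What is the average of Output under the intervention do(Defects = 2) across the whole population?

Every unit gets Defects=2 under the intervention. Output values become -2, 6, 12, 2, 0; E[Output|do(Defects=2)] = 3.6.

3.6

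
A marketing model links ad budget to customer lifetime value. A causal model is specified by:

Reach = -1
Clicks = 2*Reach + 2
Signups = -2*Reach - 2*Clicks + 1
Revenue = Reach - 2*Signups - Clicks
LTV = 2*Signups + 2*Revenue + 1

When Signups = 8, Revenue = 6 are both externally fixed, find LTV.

29

Setting Signups = 8, Revenue = 6 by intervention discards those variables' equations.
LTV = 2*Signups + 2*Revenue + 1  [with Signups=8, Revenue=6]  = 29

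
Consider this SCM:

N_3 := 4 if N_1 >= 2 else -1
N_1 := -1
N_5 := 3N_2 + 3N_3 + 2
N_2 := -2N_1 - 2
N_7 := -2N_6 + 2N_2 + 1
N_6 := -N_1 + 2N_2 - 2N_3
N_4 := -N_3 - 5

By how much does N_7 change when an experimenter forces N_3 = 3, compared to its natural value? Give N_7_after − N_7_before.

16

The intervention breaks the incoming arrows to N_3: N_3 := 4 if N_1 >= 2 else -1 no longer applies, and N_3 = 3.
N_2 = -2N_1 - 2  [with N_1=-1]  = 0
N_6 = -N_1 + 2N_2 - 2N_3  [with N_1=-1, N_2=0, N_3=3]  = -5
N_7 = -2N_6 + 2N_2 + 1  [with N_6=-5, N_2=0]  = 11
Without intervention: N_2 = -2N_1 - 2  [with N_1=-1]  = 0; N_3 = 4 if N_1 >= 2 else -1  [with N_1=-1]  = -1; N_6 = -N_1 + 2N_2 - 2N_3  [with N_1=-1, N_2=0, N_3=-1]  = 3; N_7 = -2N_6 + 2N_2 + 1  [with N_6=3, N_2=0]  = -5.
Change = 11 − (-5) = 16.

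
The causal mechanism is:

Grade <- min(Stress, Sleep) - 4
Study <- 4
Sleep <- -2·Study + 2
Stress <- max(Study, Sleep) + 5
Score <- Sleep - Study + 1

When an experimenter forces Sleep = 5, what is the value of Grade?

1

do(Sleep=5) replaces the equation Sleep <- -2·Study + 2 with the constant Sleep = 5.
Stress = max(Study, Sleep) + 5  [with Study=4, Sleep=5]  = 10
Grade = min(Stress, Sleep) - 4  [with Stress=10, Sleep=5]  = 1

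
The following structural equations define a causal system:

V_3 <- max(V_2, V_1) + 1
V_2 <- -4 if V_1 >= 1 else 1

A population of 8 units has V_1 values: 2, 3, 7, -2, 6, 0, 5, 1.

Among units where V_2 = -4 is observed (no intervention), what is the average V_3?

E[V_3|V_2=-4] averages over only the 6 units with V_2=-4 (V_1 = 2, 3, 7, 6, 5, 1): V_3 = 3, 4, 8, 7, 6, 2, mean 5.

5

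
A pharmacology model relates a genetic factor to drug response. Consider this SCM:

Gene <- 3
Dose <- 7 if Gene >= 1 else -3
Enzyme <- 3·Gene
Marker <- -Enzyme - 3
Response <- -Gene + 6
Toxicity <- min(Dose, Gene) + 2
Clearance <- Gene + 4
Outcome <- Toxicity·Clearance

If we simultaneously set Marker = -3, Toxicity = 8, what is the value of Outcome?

Under do(Marker = -3, Toxicity = 8), each intervened variable's structural equation is replaced by its fixed value.
Clearance = Gene + 4  [with Gene=3]  = 7
Outcome = Toxicity·Clearance  [with Toxicity=8, Clearance=7]  = 56

56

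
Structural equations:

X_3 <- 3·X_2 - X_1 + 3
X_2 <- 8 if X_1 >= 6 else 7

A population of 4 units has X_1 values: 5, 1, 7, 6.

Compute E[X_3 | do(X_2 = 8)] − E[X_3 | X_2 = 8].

The intervention sets X_2=8 in all 4 units regardless of X_1. Recomputing X_3 per unit gives 22, 26, 20, 21; average 22.25.
Conditioning on X_2=8 selects the 2 unit(s) with X_1 ∈ {7, 6}. Their X_3 values: 20, 21. Mean = 20.5.
Difference = 22.25 − 20.5 = 1.75.

1.75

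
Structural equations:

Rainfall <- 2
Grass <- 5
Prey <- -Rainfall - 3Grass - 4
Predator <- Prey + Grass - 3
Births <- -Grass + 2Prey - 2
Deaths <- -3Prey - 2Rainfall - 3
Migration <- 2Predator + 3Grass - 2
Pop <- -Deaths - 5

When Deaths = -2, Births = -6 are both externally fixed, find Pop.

Under do(Deaths = -2, Births = -6), each intervened variable's structural equation is replaced by its fixed value.
Pop = -Deaths - 5  [with Deaths=-2]  = -3

-3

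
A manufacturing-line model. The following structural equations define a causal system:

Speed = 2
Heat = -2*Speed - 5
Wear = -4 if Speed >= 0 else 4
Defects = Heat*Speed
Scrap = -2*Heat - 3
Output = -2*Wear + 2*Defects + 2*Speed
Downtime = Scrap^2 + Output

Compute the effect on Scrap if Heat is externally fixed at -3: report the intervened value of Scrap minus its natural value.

do(Heat=-3) replaces the equation Heat = -2*Speed - 5 with the constant Heat = -3.
Scrap = -2*Heat - 3  [with Heat=-3]  = 3
Without intervention: Heat = -2*Speed - 5  [with Speed=2]  = -9; Scrap = -2*Heat - 3  [with Heat=-9]  = 15.
Change = 3 − 15 = -12.

-12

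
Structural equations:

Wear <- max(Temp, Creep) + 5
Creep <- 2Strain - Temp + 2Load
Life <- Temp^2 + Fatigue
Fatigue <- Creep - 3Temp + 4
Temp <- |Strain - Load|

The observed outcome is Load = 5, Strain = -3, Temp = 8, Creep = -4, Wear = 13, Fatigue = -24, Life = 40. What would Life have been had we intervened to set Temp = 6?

The intervention breaks the incoming arrows to Temp: Temp <- |Strain - Load| no longer applies, and Temp = 6.
Creep = 2Strain - Temp + 2Load  [with Strain=-3, Temp=6, Load=5]  = -2
Fatigue = Creep - 3Temp + 4  [with Creep=-2, Temp=6]  = -16
Life = Temp^2 + Fatigue  [with Temp=6, Fatigue=-16]  = 20

20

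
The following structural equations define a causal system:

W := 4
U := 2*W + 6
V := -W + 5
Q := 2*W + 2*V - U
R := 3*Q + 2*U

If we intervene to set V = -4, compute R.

-14

do(V=-4) replaces the equation V := -W + 5 with the constant V = -4.
U = 2*W + 6  [with W=4]  = 14
Q = 2*W + 2*V - U  [with W=4, V=-4, U=14]  = -14
R = 3*Q + 2*U  [with Q=-14, U=14]  = -14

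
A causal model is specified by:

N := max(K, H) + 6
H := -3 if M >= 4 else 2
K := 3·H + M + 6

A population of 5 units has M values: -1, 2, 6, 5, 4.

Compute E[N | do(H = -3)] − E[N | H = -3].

-1.6

do(H=-3) breaks H's dependence on M. With H=-3 fixed, N across the units is 3, 5, 9, 8, 7, mean 6.4.
E[N|H=-3] averages over only the 3 units with H=-3 (M = 6, 5, 4): N = 9, 8, 7, mean 8.
Difference = 6.4 − 8 = -1.6.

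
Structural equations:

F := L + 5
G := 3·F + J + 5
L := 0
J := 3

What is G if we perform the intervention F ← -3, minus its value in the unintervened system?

The intervention breaks the incoming arrows to F: F := L + 5 no longer applies, and F = -3.
G = 3·F + J + 5  [with F=-3, J=3]  = -1
Without intervention: F = L + 5  [with L=0]  = 5; G = 3·F + J + 5  [with F=5, J=3]  = 23.
Change = -1 − 23 = -24.

-24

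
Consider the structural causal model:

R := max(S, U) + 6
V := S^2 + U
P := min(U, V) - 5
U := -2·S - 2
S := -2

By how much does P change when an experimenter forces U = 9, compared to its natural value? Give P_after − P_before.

do(U=9) replaces the equation U := -2·S - 2 with the constant U = 9.
V = S^2 + U  [with S=-2, U=9]  = 13
P = min(U, V) - 5  [with U=9, V=13]  = 4
Without intervention: U = -2·S - 2  [with S=-2]  = 2; V = S^2 + U  [with S=-2, U=2]  = 6; P = min(U, V) - 5  [with U=2, V=6]  = -3.
Change = 4 − (-3) = 7.

7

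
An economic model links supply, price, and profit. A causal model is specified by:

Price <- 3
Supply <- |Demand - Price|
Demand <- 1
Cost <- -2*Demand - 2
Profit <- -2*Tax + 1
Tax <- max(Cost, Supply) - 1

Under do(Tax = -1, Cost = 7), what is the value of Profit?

3

Setting Tax = -1, Cost = 7 by intervention discards those variables' equations.
Profit = -2*Tax + 1  [with Tax=-1]  = 3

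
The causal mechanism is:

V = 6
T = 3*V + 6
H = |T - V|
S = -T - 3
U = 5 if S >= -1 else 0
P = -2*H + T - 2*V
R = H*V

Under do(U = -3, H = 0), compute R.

The joint intervention fixes U = -3, H = 0, removing each variable's own equation.
R = H*V  [with H=0, V=6]  = 0

0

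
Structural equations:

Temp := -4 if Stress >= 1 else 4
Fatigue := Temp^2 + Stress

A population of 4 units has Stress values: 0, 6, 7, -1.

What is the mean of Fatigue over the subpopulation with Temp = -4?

Observing Temp=-4 restricts to units where Temp's equation naturally yields -4: Stress ∈ {6, 7}. In that subpopulation Fatigue = 22, 23, mean 22.5.

22.5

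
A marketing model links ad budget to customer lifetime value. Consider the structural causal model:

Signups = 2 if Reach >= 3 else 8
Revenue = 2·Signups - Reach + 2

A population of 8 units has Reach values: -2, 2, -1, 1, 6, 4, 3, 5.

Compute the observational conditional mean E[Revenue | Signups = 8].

E[Revenue|Signups=8] averages over only the 4 units with Signups=8 (Reach = -2, 2, -1, 1): Revenue = 20, 16, 19, 17, mean 18.

18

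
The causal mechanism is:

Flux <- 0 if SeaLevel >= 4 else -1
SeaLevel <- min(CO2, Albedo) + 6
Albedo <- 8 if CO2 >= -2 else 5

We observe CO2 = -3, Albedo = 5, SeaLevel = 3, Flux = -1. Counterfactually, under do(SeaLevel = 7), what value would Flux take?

The intervention breaks the incoming arrows to SeaLevel: SeaLevel <- min(CO2, Albedo) + 6 no longer applies, and SeaLevel = 7.
Flux = 0 if SeaLevel >= 4 else -1  [with SeaLevel=7]  = 0

0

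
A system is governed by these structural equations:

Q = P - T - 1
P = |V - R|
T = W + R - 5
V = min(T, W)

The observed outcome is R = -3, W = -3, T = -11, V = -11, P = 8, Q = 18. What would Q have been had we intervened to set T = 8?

-9

The intervention breaks the incoming arrows to T: T = W + R - 5 no longer applies, and T = 8.
V = min(T, W)  [with T=8, W=-3]  = -3
P = |V - R|  [with V=-3, R=-3]  = 0
Q = P - T - 1  [with P=0, T=8]  = -9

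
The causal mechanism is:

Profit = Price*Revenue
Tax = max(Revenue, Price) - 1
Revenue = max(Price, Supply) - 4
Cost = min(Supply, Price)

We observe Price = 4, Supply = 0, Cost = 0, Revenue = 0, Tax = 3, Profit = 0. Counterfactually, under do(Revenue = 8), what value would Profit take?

Under do(Revenue=8), the mechanism Revenue = max(Price, Supply) - 4 is discarded; Revenue is fixed at 8.
Profit = Price*Revenue  [with Price=4, Revenue=8]  = 32

32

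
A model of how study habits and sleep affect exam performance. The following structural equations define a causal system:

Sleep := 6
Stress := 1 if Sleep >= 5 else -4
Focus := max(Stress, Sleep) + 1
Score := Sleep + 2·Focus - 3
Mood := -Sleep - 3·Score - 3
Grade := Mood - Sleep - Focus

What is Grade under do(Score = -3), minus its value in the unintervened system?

60

Under do(Score=-3), the mechanism Score := Sleep + 2·Focus - 3 is discarded; Score is fixed at -3.
Stress = 1 if Sleep >= 5 else -4  [with Sleep=6]  = 1
Focus = max(Stress, Sleep) + 1  [with Stress=1, Sleep=6]  = 7
Mood = -Sleep - 3·Score - 3  [with Sleep=6, Score=-3]  = 0
Grade = Mood - Sleep - Focus  [with Mood=0, Sleep=6, Focus=7]  = -13
Without intervention: Stress = 1 if Sleep >= 5 else -4  [with Sleep=6]  = 1; Focus = max(Stress, Sleep) + 1  [with Stress=1, Sleep=6]  = 7; Score = Sleep + 2·Focus - 3  [with Sleep=6, Focus=7]  = 17; Mood = -Sleep - 3·Score - 3  [with Sleep=6, Score=17]  = -60; Grade = Mood - Sleep - Focus  [with Mood=-60, Sleep=6, Focus=7]  = -73.
Change = -13 − (-73) = 60.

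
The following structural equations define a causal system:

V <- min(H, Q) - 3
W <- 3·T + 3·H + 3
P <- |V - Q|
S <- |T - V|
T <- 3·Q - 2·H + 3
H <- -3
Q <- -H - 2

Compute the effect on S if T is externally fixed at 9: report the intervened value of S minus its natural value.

-3

The intervention breaks the incoming arrows to T: T <- 3·Q - 2·H + 3 no longer applies, and T = 9.
Q = -H - 2  [with H=-3]  = 1
V = min(H, Q) - 3  [with H=-3, Q=1]  = -6
S = |T - V|  [with T=9, V=-6]  = 15
Without intervention: Q = -H - 2  [with H=-3]  = 1; T = 3·Q - 2·H + 3  [with Q=1, H=-3]  = 12; V = min(H, Q) - 3  [with H=-3, Q=1]  = -6; S = |T - V|  [with T=12, V=-6]  = 18.
Change = 15 − 18 = -3.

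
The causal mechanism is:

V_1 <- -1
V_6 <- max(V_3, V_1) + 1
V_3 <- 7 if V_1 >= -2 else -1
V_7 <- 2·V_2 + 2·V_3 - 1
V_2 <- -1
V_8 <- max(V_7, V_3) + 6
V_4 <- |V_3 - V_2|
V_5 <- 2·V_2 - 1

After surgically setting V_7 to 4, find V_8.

do(V_7=4) replaces the equation V_7 <- 2·V_2 + 2·V_3 - 1 with the constant V_7 = 4.
V_3 = 7 if V_1 >= -2 else -1  [with V_1=-1]  = 7
V_8 = max(V_7, V_3) + 6  [with V_7=4, V_3=7]  = 13

13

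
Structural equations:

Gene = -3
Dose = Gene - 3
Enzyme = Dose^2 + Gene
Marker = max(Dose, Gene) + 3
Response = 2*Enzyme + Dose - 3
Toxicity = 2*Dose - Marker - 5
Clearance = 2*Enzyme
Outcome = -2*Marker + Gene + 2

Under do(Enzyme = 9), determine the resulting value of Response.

do(Enzyme=9) replaces the equation Enzyme = Dose^2 + Gene with the constant Enzyme = 9.
Dose = Gene - 3  [with Gene=-3]  = -6
Response = 2*Enzyme + Dose - 3  [with Enzyme=9, Dose=-6]  = 9

9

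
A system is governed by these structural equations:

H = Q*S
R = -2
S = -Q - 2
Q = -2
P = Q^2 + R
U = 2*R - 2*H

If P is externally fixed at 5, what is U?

Under do(P=5), the mechanism P = Q^2 + R is discarded; P is fixed at 5.
Since U is not a descendant of the intervened variable, it is unaffected.
S = -Q - 2  [with Q=-2]  = 0
H = Q*S  [with Q=-2, S=0]  = 0
U = 2*R - 2*H  [with R=-2, H=0]  = -4

-4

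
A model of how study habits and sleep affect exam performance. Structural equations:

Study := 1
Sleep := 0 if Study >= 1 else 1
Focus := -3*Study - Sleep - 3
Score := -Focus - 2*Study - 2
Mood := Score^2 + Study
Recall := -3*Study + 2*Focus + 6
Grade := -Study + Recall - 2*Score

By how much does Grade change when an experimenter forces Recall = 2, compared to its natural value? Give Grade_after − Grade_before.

Intervening sets Recall = 2 and removes its equation (Recall := -3*Study + 2*Focus + 6).
Sleep = 0 if Study >= 1 else 1  [with Study=1]  = 0
Focus = -3*Study - Sleep - 3  [with Study=1, Sleep=0]  = -6
Score = -Focus - 2*Study - 2  [with Focus=-6, Study=1]  = 2
Grade = -Study + Recall - 2*Score  [with Study=1, Recall=2, Score=2]  = -3
Without intervention: Sleep = 0 if Study >= 1 else 1  [with Study=1]  = 0; Focus = -3*Study - Sleep - 3  [with Study=1, Sleep=0]  = -6; Score = -Focus - 2*Study - 2  [with Focus=-6, Study=1]  = 2; Recall = -3*Study + 2*Focus + 6  [with Study=1, Focus=-6]  = -9; Grade = -Study + Recall - 2*Score  [with Study=1, Recall=-9, Score=2]  = -14.
Change = -3 − (-14) = 11.

11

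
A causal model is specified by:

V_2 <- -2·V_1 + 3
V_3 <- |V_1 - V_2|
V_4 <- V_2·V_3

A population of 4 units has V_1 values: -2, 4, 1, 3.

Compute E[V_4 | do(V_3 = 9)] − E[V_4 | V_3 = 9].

-9

Under do(V_3=9), V_3's equation is replaced by V_3=9 for every unit. Per-unit V_4: 63, -45, 9, -27. Mean = 0.
Observing V_3=9 restricts to units where V_3's equation naturally yields 9: V_1 ∈ {-2, 4}. In that subpopulation V_4 = 63, -45, mean 9.
Difference = 0 − 9 = -9.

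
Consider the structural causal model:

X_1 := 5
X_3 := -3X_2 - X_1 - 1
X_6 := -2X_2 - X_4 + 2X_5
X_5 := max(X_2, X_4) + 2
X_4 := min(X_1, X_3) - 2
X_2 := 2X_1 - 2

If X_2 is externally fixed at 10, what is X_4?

-38

Under do(X_2=10), the mechanism X_2 := 2X_1 - 2 is discarded; X_2 is fixed at 10.
X_3 = -3X_2 - X_1 - 1  [with X_2=10, X_1=5]  = -36
X_4 = min(X_1, X_3) - 2  [with X_1=5, X_3=-36]  = -38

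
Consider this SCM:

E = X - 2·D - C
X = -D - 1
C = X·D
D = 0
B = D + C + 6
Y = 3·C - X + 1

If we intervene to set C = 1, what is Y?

5

The intervention breaks the incoming arrows to C: C = X·D no longer applies, and C = 1.
X = -D - 1  [with D=0]  = -1
Y = 3·C - X + 1  [with C=1, X=-1]  = 5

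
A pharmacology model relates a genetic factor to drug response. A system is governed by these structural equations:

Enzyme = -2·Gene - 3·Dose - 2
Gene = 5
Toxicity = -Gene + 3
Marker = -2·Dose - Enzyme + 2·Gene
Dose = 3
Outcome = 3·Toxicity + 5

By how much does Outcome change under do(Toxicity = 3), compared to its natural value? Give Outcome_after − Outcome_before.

15

The intervention breaks the incoming arrows to Toxicity: Toxicity = -Gene + 3 no longer applies, and Toxicity = 3.
Outcome = 3·Toxicity + 5  [with Toxicity=3]  = 14
Without intervention: Toxicity = -Gene + 3  [with Gene=5]  = -2; Outcome = 3·Toxicity + 5  [with Toxicity=-2]  = -1.
Change = 14 − (-1) = 15.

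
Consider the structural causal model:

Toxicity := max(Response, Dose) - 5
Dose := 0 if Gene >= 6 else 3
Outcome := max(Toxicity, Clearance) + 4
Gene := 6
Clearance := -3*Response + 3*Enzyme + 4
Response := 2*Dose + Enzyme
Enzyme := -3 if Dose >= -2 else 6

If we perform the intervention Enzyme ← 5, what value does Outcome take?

The intervention breaks the incoming arrows to Enzyme: Enzyme := -3 if Dose >= -2 else 6 no longer applies, and Enzyme = 5.
Dose = 0 if Gene >= 6 else 3  [with Gene=6]  = 0
Response = 2*Dose + Enzyme  [with Dose=0, Enzyme=5]  = 5
Toxicity = max(Response, Dose) - 5  [with Response=5, Dose=0]  = 0
Clearance = -3*Response + 3*Enzyme + 4  [with Response=5, Enzyme=5]  = 4
Outcome = max(Toxicity, Clearance) + 4  [with Toxicity=0, Clearance=4]  = 8

8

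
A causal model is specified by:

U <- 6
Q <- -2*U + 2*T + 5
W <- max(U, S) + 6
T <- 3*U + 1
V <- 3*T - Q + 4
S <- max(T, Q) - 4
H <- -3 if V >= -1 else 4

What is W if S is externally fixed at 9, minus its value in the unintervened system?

Under do(S=9), the mechanism S <- max(T, Q) - 4 is discarded; S is fixed at 9.
W = max(U, S) + 6  [with U=6, S=9]  = 15
Without intervention: T = 3*U + 1  [with U=6]  = 19; Q = -2*U + 2*T + 5  [with U=6, T=19]  = 31; S = max(T, Q) - 4  [with T=19, Q=31]  = 27; W = max(U, S) + 6  [with U=6, S=27]  = 33.
Change = 15 − 33 = -18.

-18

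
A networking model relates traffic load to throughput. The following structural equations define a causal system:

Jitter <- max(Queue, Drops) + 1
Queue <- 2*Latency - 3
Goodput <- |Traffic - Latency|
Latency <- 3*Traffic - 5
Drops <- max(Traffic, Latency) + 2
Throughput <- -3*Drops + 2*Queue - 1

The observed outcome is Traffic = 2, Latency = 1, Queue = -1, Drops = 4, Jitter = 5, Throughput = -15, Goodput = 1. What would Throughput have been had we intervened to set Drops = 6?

-21

Under do(Drops=6), the mechanism Drops <- max(Traffic, Latency) + 2 is discarded; Drops is fixed at 6.
Latency = 3*Traffic - 5  [with Traffic=2]  = 1
Queue = 2*Latency - 3  [with Latency=1]  = -1
Throughput = -3*Drops + 2*Queue - 1  [with Drops=6, Queue=-1]  = -21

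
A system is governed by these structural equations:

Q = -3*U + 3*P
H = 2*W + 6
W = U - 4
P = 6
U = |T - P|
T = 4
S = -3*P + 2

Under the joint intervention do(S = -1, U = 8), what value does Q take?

-6

Under do(S = -1, U = 8), each intervened variable's structural equation is replaced by its fixed value.
Q = -3*U + 3*P  [with U=8, P=6]  = -6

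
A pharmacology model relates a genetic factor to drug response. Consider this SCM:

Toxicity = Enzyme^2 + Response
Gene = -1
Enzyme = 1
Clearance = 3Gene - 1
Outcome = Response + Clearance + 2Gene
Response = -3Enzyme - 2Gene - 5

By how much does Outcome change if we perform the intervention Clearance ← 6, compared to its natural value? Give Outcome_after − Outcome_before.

10

The intervention breaks the incoming arrows to Clearance: Clearance = 3Gene - 1 no longer applies, and Clearance = 6.
Response = -3Enzyme - 2Gene - 5  [with Enzyme=1, Gene=-1]  = -6
Outcome = Response + Clearance + 2Gene  [with Response=-6, Clearance=6, Gene=-1]  = -2
Without intervention: Response = -3Enzyme - 2Gene - 5  [with Enzyme=1, Gene=-1]  = -6; Clearance = 3Gene - 1  [with Gene=-1]  = -4; Outcome = Response + Clearance + 2Gene  [with Response=-6, Clearance=-4, Gene=-1]  = -12.
Change = -2 − (-12) = 10.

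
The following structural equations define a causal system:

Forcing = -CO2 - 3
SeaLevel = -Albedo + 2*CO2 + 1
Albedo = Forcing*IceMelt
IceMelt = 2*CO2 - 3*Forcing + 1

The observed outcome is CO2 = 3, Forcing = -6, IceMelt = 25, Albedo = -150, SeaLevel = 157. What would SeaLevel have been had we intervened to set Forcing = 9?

do(Forcing=9) replaces the equation Forcing = -CO2 - 3 with the constant Forcing = 9.
IceMelt = 2*CO2 - 3*Forcing + 1  [with CO2=3, Forcing=9]  = -20
Albedo = Forcing*IceMelt  [with Forcing=9, IceMelt=-20]  = -180
SeaLevel = -Albedo + 2*CO2 + 1  [with Albedo=-180, CO2=3]  = 187

187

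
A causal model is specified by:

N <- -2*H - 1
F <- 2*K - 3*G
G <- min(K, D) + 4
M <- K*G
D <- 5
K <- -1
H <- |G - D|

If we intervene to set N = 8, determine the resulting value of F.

The intervention breaks the incoming arrows to N: N <- -2*H - 1 no longer applies, and N = 8.
F is not downstream of the intervention, so its value is determined by the original equations.
G = min(K, D) + 4  [with K=-1, D=5]  = 3
F = 2*K - 3*G  [with K=-1, G=3]  = -11

-11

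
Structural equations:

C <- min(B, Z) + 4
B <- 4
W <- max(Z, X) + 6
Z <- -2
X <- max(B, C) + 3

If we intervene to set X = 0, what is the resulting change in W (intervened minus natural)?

Intervening sets X = 0 and removes its equation (X <- max(B, C) + 3).
W = max(Z, X) + 6  [with Z=-2, X=0]  = 6
Without intervention: C = min(B, Z) + 4  [with B=4, Z=-2]  = 2; X = max(B, C) + 3  [with B=4, C=2]  = 7; W = max(Z, X) + 6  [with Z=-2, X=7]  = 13.
Change = 6 − 13 = -7.

-7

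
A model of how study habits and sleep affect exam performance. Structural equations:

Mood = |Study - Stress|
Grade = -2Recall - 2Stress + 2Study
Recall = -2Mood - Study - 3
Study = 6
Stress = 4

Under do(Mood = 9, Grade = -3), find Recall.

-27

The joint intervention fixes Mood = 9, Grade = -3, removing each variable's own equation.
Recall = -2Mood - Study - 3  [with Mood=9, Study=6]  = -27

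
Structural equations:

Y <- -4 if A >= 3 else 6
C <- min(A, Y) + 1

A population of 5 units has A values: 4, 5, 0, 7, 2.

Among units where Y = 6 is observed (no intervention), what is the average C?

2

E[C|Y=6] averages over only the 2 units with Y=6 (A = 0, 2): C = 1, 3, mean 2.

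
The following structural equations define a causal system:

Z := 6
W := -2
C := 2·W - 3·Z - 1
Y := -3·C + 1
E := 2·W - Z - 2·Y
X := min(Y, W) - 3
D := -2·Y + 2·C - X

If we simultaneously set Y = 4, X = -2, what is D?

-52

Setting Y = 4, X = -2 by intervention discards those variables' equations.
C = 2·W - 3·Z - 1  [with W=-2, Z=6]  = -23
D = -2·Y + 2·C - X  [with Y=4, C=-23, X=-2]  = -52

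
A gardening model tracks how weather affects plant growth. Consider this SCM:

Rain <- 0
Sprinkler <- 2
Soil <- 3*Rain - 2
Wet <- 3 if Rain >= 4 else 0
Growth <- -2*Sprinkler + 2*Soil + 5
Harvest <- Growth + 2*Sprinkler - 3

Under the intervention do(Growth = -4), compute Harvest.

-3

The intervention breaks the incoming arrows to Growth: Growth <- -2*Sprinkler + 2*Soil + 5 no longer applies, and Growth = -4.
Harvest = Growth + 2*Sprinkler - 3  [with Growth=-4, Sprinkler=2]  = -3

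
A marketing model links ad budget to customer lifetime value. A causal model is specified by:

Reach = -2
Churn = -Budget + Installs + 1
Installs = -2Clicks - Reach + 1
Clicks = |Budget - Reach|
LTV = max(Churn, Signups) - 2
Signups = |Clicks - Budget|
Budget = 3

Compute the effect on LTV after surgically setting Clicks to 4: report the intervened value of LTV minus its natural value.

The intervention breaks the incoming arrows to Clicks: Clicks = |Budget - Reach| no longer applies, and Clicks = 4.
Installs = -2Clicks - Reach + 1  [with Clicks=4, Reach=-2]  = -5
Signups = |Clicks - Budget|  [with Clicks=4, Budget=3]  = 1
Churn = -Budget + Installs + 1  [with Budget=3, Installs=-5]  = -7
LTV = max(Churn, Signups) - 2  [with Churn=-7, Signups=1]  = -1
Without intervention: Clicks = |Budget - Reach|  [with Budget=3, Reach=-2]  = 5; Installs = -2Clicks - Reach + 1  [with Clicks=5, Reach=-2]  = -7; Signups = |Clicks - Budget|  [with Clicks=5, Budget=3]  = 2; Churn = -Budget + Installs + 1  [with Budget=3, Installs=-7]  = -9; LTV = max(Churn, Signups) - 2  [with Churn=-9, Signups=2]  = 0.
Change = -1 − 0 = -1.

-1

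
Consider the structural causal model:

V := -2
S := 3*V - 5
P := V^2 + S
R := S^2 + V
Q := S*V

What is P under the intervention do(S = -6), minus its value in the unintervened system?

5

The intervention breaks the incoming arrows to S: S := 3*V - 5 no longer applies, and S = -6.
P = V^2 + S  [with V=-2, S=-6]  = -2
Without intervention: S = 3*V - 5  [with V=-2]  = -11; P = V^2 + S  [with V=-2, S=-11]  = -7.
Change = -2 − (-7) = 5.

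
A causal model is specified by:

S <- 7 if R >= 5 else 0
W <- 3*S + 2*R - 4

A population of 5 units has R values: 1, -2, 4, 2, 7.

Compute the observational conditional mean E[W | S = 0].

-1.5

E[W|S=0] averages over only the 4 units with S=0 (R = 1, -2, 4, 2): W = -2, -8, 4, 0, mean -1.5.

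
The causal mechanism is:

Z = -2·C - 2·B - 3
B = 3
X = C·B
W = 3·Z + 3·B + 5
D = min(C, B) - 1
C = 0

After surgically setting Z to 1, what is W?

17

The intervention breaks the incoming arrows to Z: Z = -2·C - 2·B - 3 no longer applies, and Z = 1.
W = 3·Z + 3·B + 5  [with Z=1, B=3]  = 17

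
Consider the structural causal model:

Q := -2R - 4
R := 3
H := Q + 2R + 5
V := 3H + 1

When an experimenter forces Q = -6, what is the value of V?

16

Under do(Q=-6), the mechanism Q := -2R - 4 is discarded; Q is fixed at -6.
H = Q + 2R + 5  [with Q=-6, R=3]  = 5
V = 3H + 1  [with H=5]  = 16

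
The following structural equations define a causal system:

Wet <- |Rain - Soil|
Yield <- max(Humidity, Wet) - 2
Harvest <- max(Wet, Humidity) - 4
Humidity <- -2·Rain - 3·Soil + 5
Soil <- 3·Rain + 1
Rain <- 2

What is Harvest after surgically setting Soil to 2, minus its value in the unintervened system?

Under do(Soil=2), the mechanism Soil <- 3·Rain + 1 is discarded; Soil is fixed at 2.
Wet = |Rain - Soil|  [with Rain=2, Soil=2]  = 0
Humidity = -2·Rain - 3·Soil + 5  [with Rain=2, Soil=2]  = -5
Harvest = max(Wet, Humidity) - 4  [with Wet=0, Humidity=-5]  = -4
Without intervention: Soil = 3·Rain + 1  [with Rain=2]  = 7; Wet = |Rain - Soil|  [with Rain=2, Soil=7]  = 5; Humidity = -2·Rain - 3·Soil + 5  [with Rain=2, Soil=7]  = -20; Harvest = max(Wet, Humidity) - 4  [with Wet=5, Humidity=-20]  = 1.
Change = -4 − 1 = -5.

-5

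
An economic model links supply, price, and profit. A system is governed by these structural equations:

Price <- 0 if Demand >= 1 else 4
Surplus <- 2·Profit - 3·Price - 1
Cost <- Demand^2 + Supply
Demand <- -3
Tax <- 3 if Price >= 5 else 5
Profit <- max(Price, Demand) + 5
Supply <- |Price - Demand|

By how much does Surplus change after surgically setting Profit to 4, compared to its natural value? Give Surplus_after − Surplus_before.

Intervening sets Profit = 4 and removes its equation (Profit <- max(Price, Demand) + 5).
Price = 0 if Demand >= 1 else 4  [with Demand=-3]  = 4
Surplus = 2·Profit - 3·Price - 1  [with Profit=4, Price=4]  = -5
Without intervention: Price = 0 if Demand >= 1 else 4  [with Demand=-3]  = 4; Profit = max(Price, Demand) + 5  [with Price=4, Demand=-3]  = 9; Surplus = 2·Profit - 3·Price - 1  [with Profit=9, Price=4]  = 5.
Change = -5 − 5 = -10.

-10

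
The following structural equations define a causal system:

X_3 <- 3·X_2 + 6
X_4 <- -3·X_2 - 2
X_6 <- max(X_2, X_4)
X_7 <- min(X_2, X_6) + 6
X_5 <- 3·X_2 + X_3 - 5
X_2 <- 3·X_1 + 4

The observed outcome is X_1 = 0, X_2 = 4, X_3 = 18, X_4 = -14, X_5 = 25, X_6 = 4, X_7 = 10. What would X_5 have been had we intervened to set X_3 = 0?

7

do(X_3=0) replaces the equation X_3 <- 3·X_2 + 6 with the constant X_3 = 0.
X_2 = 3·X_1 + 4  [with X_1=0]  = 4
X_5 = 3·X_2 + X_3 - 5  [with X_2=4, X_3=0]  = 7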